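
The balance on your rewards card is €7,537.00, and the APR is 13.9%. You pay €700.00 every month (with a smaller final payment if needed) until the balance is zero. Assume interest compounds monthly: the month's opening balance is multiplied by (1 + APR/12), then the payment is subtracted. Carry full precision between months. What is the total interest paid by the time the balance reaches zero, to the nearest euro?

Monthly rate r = 13.9%/12 = 1.15833% = 0.0115833.
Payoff takes n = ⌈−ln(1 − rB₀/P)/ln(1+r)⌉ = ⌈11.567⌉ = 12 payments; the last is €397.67.
Total paid = 11·€700.00 + €397.67 = €8,097.67.
Total interest = total paid − principal = €8,097.67 − €7,537.00 = €560.67.

€561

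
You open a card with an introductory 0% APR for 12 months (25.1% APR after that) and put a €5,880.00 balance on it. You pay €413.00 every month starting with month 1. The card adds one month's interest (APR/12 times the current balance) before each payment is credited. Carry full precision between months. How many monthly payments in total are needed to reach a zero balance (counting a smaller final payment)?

15 months

Promo months 1–12 at r₀ = 0%/12 = 0; months 13+ at r₁ = 25.1%/12 = 0.0209167.
After month 12 (no interest yet): B = €5,880.00 − 12·€413.00 = €924.00.
Then at r₁ with €413.00/mo: n₂ = −ln(1 − r₁·B/P)/ln(1+r₁) ≈ 2.32 → 3 more payments.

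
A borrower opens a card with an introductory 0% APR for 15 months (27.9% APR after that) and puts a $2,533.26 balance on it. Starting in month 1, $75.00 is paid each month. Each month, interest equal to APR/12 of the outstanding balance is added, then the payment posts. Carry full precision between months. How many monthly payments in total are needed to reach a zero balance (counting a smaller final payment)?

Promo months 1–15 at r₀ = 0%/12 = 0; months 16+ at r₁ = 27.9%/12 = 0.02325.
After month 15 (no interest yet): B = $2,533.26 − 15·$75.00 = $1,408.26.
Then at r₁ with $75.00/mo: n₂ = −ln(1 − r₁·B/P)/ln(1+r₁) ≈ 24.96 → 25 more payments.

40 months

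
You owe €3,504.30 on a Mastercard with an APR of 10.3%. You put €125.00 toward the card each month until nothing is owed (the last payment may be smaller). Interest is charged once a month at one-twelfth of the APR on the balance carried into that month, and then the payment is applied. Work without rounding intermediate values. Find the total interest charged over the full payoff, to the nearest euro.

€522

Monthly rate r = 10.3%/12 = 0.858333% = 0.00858333.
Payoff takes n = ⌈−ln(1 − rB₀/P)/ln(1+r)⌉ = ⌈32.207⌉ = 33 payments; the last is €25.97.
Total paid = 32·€125.00 + €25.97 = €4,025.97.
Total interest = total paid − principal = €4,025.97 − €3,504.30 = €521.67.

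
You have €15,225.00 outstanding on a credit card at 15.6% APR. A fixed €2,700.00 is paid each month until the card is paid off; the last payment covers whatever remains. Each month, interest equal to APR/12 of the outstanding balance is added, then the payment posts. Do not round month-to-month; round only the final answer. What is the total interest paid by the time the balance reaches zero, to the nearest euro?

€691

Monthly rate r = 15.6%/12 = 1.3% = 0.013.
Payoff takes n = ⌈−ln(1 − rB₀/P)/ln(1+r)⌉ = ⌈5.894⌉ = 6 payments; the last is €2,416.11.
Total paid = 5·€2,700.00 + €2,416.11 = €15,916.11.
Total interest = total paid − principal = €15,916.11 − €15,225.00 = €691.11.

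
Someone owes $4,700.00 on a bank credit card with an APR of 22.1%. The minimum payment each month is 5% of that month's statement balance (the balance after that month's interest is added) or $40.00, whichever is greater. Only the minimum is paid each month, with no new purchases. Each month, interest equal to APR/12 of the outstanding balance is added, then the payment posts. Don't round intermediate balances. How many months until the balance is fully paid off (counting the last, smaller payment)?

Monthly rate r = 22.1%/12 = 1.84167% = 0.0184167.
While 5% of the post-interest balance exceeds $40.00, each month B ← (B·(1+r))·(1 − 0.05), i.e. B shrinks by the factor (1+r)·0.95 = 0.9675.
This holds for months 1–55. Entering month 56 the balance is $763.48; 5% of the post-interest balance is now below $40.00, so the flat $40.00 minimum applies from here.
From month 56 a fixed $40.00 at rate r clears $763.48 in 24 more payments. Total: 55 + 24 = 79 months.

79 months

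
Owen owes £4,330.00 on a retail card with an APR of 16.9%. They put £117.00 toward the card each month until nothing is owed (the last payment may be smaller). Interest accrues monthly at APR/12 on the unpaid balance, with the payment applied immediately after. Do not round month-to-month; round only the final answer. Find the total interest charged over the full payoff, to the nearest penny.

£1,831.62

Monthly rate r = 16.9%/12 = 1.40833% = 0.0140833.
Payoff takes n = ⌈−ln(1 − rB₀/P)/ln(1+r)⌉ = ⌈52.662⌉ = 53 payments; the last is £77.62.
Total paid = 52·£117.00 + £77.62 = £6,161.62.
Total interest = total paid − principal = £6,161.62 − £4,330.00 = £1,831.62.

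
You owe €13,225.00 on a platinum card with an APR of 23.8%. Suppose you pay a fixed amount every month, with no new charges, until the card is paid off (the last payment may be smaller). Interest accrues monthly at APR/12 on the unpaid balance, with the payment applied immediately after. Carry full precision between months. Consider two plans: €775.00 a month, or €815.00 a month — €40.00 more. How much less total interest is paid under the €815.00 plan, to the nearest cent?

Monthly rate r = 23.8%/12 = 1.98333% = 0.0198333.
At €775.00/mo: n = ⌈−ln(1 − rB₀/P)/ln(1+r)⌉ = 22 payments (last €29.50); total interest = total paid − €13,225.00 = €3,079.50.
At €815.00/mo: 20 payments (last €633.01); total interest €2,893.01.
Interest saved = €3,079.50 − €2,893.01 = €186.49.

€186.49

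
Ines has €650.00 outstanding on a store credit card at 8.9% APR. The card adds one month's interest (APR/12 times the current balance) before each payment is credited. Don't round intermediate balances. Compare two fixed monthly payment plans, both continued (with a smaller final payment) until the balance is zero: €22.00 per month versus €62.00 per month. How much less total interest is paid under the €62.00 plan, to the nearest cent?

€57.26

Monthly rate r = 8.9%/12 = 0.741667% = 0.00741667.
At €22.00/mo: n = ⌈−ln(1 − rB₀/P)/ln(1+r)⌉ = 34 payments (last €10.44); total interest = total paid − €650.00 = €86.44.
At €62.00/mo: 11 payments (last €59.18); total interest €29.18.
Interest saved = €86.44 − €29.18 = €57.26.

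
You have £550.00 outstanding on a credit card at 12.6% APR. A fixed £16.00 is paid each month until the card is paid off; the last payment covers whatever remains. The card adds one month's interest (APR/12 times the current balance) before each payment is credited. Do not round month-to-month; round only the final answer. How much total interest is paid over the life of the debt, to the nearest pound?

£136

Monthly rate r = 12.6%/12 = 1.05% = 0.0105.
Payoff takes n = ⌈−ln(1 − rB₀/P)/ln(1+r)⌉ = ⌈42.867⌉ = 43 payments; the last is £13.88.
Total paid = 42·£16.00 + £13.88 = £685.88.
Total interest = total paid − principal = £685.88 − £550.00 = £135.88.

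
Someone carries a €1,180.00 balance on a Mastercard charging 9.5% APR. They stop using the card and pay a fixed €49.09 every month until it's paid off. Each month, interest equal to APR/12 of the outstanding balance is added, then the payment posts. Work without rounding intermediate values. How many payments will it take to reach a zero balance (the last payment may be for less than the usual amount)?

Monthly rate r = 9.5%/12 = 0.791667% = 0.00791667.
Recurrence: B ← B·(1+r) − €49.09.
Month 1: interest €9.34; balance after payment €1,140.25.
Month 2: interest €9.03; balance after payment €1,100.19.
Closed form: n = −ln(1 − rB₀/P)/ln(1+r) = −ln(0.8097)/ln(1.00792) ≈ 26.769, so the balance reaches zero during payment 27.

27 months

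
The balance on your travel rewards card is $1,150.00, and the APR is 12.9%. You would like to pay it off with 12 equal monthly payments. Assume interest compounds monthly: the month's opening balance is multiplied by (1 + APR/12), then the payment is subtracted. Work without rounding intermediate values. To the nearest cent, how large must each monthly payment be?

Monthly rate r = 12.9%/12 = 1.075% = 0.01075.
Level-payment amortization: P = B₀·r / (1 − (1+r)^(−n)) = 1150.00·0.01075 / (1 − 1.01075^(−12)).
Denominator 1 − (1+r)^(−12) = 0.1204207.
P = 12.3625 / 0.1204207 ≈ 102.66.

$102.66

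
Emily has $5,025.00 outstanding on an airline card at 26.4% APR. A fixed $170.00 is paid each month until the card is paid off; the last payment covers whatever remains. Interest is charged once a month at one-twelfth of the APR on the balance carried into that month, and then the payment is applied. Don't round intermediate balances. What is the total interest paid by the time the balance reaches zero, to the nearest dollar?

Monthly rate r = 26.4%/12 = 2.2% = 0.022.
Payoff takes n = ⌈−ln(1 − rB₀/P)/ln(1+r)⌉ = ⌈48.281⌉ = 49 payments; the last is $48.11.
Total paid = 48·$170.00 + $48.11 = $8,208.11.
Total interest = total paid − principal = $8,208.11 − $5,025.00 = $3,183.11.

$3,183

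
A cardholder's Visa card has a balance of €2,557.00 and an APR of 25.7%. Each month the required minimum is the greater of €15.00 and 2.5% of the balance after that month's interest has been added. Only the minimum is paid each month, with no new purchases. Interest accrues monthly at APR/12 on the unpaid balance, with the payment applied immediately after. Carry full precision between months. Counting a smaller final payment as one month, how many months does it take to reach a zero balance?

Monthly rate r = 25.7%/12 = 2.14167% = 0.0214167.
While 2.5% of the post-interest balance exceeds €15.00, each month B ← (B·(1+r))·(1 − 0.025), i.e. B shrinks by the factor (1+r)·0.975 = 0.99588.
This holds for months 1–357. Entering month 358 the balance is €585.91; 2.5% of the post-interest balance is now below €15.00, so the flat €15.00 minimum applies from here.
From month 358 a fixed €15.00 at rate r clears €585.91 in 86 more payments. Total: 357 + 86 = 443 months.

443 months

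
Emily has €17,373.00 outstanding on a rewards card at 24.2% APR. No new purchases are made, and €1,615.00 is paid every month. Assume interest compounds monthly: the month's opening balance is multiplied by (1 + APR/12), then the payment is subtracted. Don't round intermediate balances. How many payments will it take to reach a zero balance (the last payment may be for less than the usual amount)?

13 months

Monthly rate r = 24.2%/12 = 2.01667% = 0.0201667.
Recurrence: B ← B·(1+r) − €1,615.00.
Month 1: interest €350.36; balance after payment €16,108.36.
Month 2: interest €324.85; balance after payment €14,818.21.
Closed form: n = −ln(1 − rB₀/P)/ln(1+r) = −ln(0.78306)/ln(1.02017) ≈ 12.248, so the balance reaches zero during payment 13.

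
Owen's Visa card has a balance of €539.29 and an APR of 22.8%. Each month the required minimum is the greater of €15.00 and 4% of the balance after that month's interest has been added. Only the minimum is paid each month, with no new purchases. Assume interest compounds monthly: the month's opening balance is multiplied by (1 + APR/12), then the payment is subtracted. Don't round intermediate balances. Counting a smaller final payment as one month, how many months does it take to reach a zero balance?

Monthly rate r = 22.8%/12 = 1.9% = 0.019.
While 4% of the post-interest balance exceeds €15.00, each month B ← (B·(1+r))·(1 − 0.04), i.e. B shrinks by the factor (1+r)·0.96 = 0.97824.
This holds for months 1–18. Entering month 19 the balance is €362.94; 4% of the post-interest balance is now below €15.00, so the flat €15.00 minimum applies from here.
From month 19 a fixed €15.00 at rate r clears €362.94 in 33 more payments. Total: 18 + 33 = 51 months.

51 months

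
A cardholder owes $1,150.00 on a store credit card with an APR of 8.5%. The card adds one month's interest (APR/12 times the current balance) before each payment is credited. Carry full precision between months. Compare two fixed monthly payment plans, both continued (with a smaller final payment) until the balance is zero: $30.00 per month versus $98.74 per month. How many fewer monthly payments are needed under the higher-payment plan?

Monthly rate r = 8.5%/12 = 0.708333% = 0.00708333.
At $30.00/mo: n = ⌈−ln(1 − rB₀/P)/ln(1+r)⌉ = 45 payments (last $26.52); total interest = total paid − $1,150.00 = $196.52.
At $98.74/mo: 13 payments (last $19.64); total interest $54.52.
Payments saved = 45 − 13 = 32.

32 fewer payments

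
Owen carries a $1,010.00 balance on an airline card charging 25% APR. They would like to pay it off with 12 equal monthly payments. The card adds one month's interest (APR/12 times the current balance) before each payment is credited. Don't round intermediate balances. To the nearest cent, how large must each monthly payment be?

$95.99

Monthly rate r = 25%/12 = 2.08333% = 0.0208333.
Level-payment amortization: P = B₀·r / (1 − (1+r)^(−n)) = 1010.00·0.0208333 / (1 − 1.02083^(−12)).
Denominator 1 − (1+r)^(−12) = 0.219196254.
P = 21.0417 / 0.219196254 ≈ 95.99.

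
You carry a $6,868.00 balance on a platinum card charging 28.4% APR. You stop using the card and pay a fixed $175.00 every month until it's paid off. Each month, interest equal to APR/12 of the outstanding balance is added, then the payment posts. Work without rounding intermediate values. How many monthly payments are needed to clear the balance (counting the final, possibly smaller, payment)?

113 months

Monthly rate r = 28.4%/12 = 2.36667% = 0.0236667.
Recurrence: B ← B·(1+r) − $175.00.
Month 1: interest $162.54; balance after payment $6,855.54.
Month 2: interest $162.25; balance after payment $6,842.79.
Closed form: n = −ln(1 − rB₀/P)/ln(1+r) = −ln(0.071185)/ln(1.02367) ≈ 112.970, so the balance reaches zero during payment 113.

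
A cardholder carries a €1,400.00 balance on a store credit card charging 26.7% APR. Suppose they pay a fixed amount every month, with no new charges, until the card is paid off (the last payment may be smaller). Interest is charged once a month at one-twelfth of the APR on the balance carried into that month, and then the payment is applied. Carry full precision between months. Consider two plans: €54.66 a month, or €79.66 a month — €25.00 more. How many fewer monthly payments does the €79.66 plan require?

16 fewer payments

Monthly rate r = 26.7%/12 = 2.225% = 0.02225.
At €54.66/mo: n = ⌈−ln(1 − rB₀/P)/ln(1+r)⌉ = 39 payments (last €18.70); total interest = total paid − €1,400.00 = €695.78.
At €79.66/mo: 23 payments (last €43.16); total interest €395.68.
Payments saved = 39 − 23 = 16.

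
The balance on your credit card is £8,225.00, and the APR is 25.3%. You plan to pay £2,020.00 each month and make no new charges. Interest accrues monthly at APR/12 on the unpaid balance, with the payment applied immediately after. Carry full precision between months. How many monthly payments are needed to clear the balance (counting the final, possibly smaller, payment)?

5 payments

Monthly rate r = 25.3%/12 = 2.10833% = 0.0210833.
Recurrence: B ← B·(1+r) − £2,020.00.
Month 1: interest £173.41; balance after payment £6,378.41.
Month 2: interest £134.48; balance after payment £4,492.89.
Month 3: interest £94.73; balance after payment £2,567.61.
Month 4: interest £54.13; balance after payment £601.75.
Month 5: interest £12.69; balance after payment £0.00.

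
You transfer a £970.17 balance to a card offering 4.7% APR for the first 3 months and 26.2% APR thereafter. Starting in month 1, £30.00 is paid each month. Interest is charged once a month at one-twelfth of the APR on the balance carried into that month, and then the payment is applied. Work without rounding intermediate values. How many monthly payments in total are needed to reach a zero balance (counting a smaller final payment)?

52 months

Promo months 1–3 at r₀ = 4.7%/12 = 0.00391667; months 4+ at r₁ = 26.2%/12 = 0.0218333.
After month 3: iterate B ← B·(1+r₀) − £30.00 for 3 months → £891.26.
Then at r₁ with £30.00/mo: n₂ = −ln(1 − r₁·B/P)/ln(1+r₁) ≈ 48.43 → 49 more payments.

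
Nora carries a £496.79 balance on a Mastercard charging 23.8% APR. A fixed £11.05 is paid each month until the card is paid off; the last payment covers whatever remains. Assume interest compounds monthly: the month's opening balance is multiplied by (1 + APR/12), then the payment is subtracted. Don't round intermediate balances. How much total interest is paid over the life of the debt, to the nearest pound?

£754

Monthly rate r = 23.8%/12 = 1.98333% = 0.0198333.
Payoff takes n = ⌈−ln(1 − rB₀/P)/ln(1+r)⌉ = ⌈113.172⌉ = 114 payments; the last is £1.92.
Total paid = 113·£11.05 + £1.92 = £1,250.57.
Total interest = total paid − principal = £1,250.57 − £496.79 = £753.78.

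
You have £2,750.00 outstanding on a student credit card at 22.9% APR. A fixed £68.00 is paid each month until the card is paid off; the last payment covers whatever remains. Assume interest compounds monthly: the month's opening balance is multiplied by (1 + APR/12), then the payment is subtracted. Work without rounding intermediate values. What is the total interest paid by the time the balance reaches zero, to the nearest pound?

Monthly rate r = 22.9%/12 = 1.90833% = 0.0190833.
Payoff takes n = ⌈−ln(1 − rB₀/P)/ln(1+r)⌉ = ⌈78.151⌉ = 79 payments; the last is £10.33.
Total paid = 78·£68.00 + £10.33 = £5,314.33.
Total interest = total paid − principal = £5,314.33 − £2,750.00 = £2,564.33.

£2,564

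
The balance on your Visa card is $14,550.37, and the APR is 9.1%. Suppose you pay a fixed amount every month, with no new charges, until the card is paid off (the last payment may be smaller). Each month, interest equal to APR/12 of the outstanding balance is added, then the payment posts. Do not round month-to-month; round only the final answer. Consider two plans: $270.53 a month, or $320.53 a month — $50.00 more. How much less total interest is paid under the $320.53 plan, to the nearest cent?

$862.02

Monthly rate r = 9.1%/12 = 0.758333% = 0.00758333.
At $270.53/mo: n = ⌈−ln(1 − rB₀/P)/ln(1+r)⌉ = 70 payments (last $98.65); total interest = total paid − $14,550.37 = $4,214.85.
At $320.53/mo: 56 payments (last $274.05); total interest $3,352.83.
Interest saved = $4,214.85 − $3,352.83 = $862.02.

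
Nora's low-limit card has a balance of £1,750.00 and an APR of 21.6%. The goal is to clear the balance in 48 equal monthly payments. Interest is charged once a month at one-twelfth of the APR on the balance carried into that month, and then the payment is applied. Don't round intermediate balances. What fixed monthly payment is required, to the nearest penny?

Monthly rate r = 21.6%/12 = 1.8% = 0.018.
Level-payment amortization: P = B₀·r / (1 − (1+r)^(−n)) = 1750.00·0.018 / (1 − 1.018^(−48)).
Denominator 1 − (1+r)^(−48) = 0.575276143.
P = 31.5 / 0.575276143 ≈ 54.76.

£54.76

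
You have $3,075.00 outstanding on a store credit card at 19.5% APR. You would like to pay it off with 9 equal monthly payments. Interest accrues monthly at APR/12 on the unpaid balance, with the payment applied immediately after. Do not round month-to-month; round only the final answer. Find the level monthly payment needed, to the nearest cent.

Monthly rate r = 19.5%/12 = 1.625% = 0.01625.
Level-payment amortization: P = B₀·r / (1 − (1+r)^(−n)) = 3075.00·0.01625 / (1 − 1.01625^(−9)).
Denominator 1 − (1+r)^(−9) = 0.135042094.
P = 49.9688 / 0.135042094 ≈ 370.02.

$370.02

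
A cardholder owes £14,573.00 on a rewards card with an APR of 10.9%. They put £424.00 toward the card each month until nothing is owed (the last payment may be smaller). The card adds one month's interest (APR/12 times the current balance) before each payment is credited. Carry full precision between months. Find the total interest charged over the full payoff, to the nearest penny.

Monthly rate r = 10.9%/12 = 0.908333% = 0.00908333.
Payoff takes n = ⌈−ln(1 − rB₀/P)/ln(1+r)⌉ = ⌈41.389⌉ = 42 payments; the last is £165.37.
Total paid = 41·£424.00 + £165.37 = £17,549.37.
Total interest = total paid − principal = £17,549.37 − £14,573.00 = £2,976.37.

£2,976.37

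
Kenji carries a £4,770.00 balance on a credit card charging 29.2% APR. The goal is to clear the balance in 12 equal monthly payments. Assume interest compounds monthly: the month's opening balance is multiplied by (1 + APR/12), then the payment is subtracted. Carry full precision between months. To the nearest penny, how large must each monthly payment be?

£463.14

Monthly rate r = 29.2%/12 = 2.43333% = 0.0243333.
Level-payment amortization: P = B₀·r / (1 − (1+r)^(−n)) = 4770.00·0.0243333 / (1 − 1.02433^(−12)).
Denominator 1 − (1+r)^(−12) = 0.250616143.
P = 116.07 / 0.250616143 ≈ 463.14.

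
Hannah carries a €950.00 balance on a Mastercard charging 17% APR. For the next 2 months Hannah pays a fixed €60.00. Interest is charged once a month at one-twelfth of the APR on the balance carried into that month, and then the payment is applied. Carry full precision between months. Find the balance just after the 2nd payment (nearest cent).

Monthly rate r = 17%/12 = 1.41667% = 0.0141667.
Each month: B ← B·(1+r) − €60.00.
Month 1: interest €13.46; balance after payment €903.46.
Month 2: interest €12.80; balance after payment €856.26.

€856.26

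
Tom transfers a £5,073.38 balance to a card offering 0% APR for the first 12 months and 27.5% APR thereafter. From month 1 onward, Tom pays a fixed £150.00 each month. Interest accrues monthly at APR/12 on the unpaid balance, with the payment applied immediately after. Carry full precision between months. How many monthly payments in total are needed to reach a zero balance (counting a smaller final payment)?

43 payments

Promo months 1–12 at r₀ = 0%/12 = 0; months 13+ at r₁ = 27.5%/12 = 0.0229167.
After month 12 (no interest yet): B = £5,073.38 − 12·£150.00 = £3,273.38.
Then at r₁ with £150.00/mo: n₂ = −ln(1 − r₁·B/P)/ln(1+r₁) ≈ 30.60 → 31 more payments.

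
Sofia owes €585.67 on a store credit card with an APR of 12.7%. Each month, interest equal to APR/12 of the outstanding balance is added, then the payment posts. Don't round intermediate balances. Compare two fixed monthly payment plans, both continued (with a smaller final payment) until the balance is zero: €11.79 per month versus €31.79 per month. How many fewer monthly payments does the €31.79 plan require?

50 fewer payments

Monthly rate r = 12.7%/12 = 1.05833% = 0.0105833.
At €11.79/mo: n = ⌈−ln(1 − rB₀/P)/ln(1+r)⌉ = 71 payments (last €10.13); total interest = total paid − €585.67 = €249.76.
At €31.79/mo: 21 payments (last €19.16); total interest €69.29.
Payments saved = 71 − 21 = 50.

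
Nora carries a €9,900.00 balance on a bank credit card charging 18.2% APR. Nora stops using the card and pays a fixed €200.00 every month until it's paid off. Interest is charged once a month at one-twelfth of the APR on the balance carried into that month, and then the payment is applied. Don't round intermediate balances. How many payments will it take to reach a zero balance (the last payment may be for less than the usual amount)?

Monthly rate r = 18.2%/12 = 1.51667% = 0.0151667.
Recurrence: B ← B·(1+r) − €200.00.
Month 1: interest €150.15; balance after payment €9,850.15.
Month 2: interest €149.39; balance after payment €9,799.54.
Closed form: n = −ln(1 − rB₀/P)/ln(1+r) = −ln(0.24925)/ln(1.01517) ≈ 92.295, so the balance reaches zero during payment 93.

93 months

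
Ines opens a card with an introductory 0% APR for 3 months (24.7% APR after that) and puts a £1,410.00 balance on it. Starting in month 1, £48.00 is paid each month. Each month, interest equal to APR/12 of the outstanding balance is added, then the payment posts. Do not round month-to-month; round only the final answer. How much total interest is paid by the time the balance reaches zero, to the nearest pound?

Promo months 1–3 at r₀ = 0%/12 = 0; months 4+ at r₁ = 24.7%/12 = 0.0205833.
After month 3 (no interest yet): B = £1,410.00 − 3·£48.00 = £1,266.00.
Then at r₁ with £48.00/mo: n₂ = −ln(1 − r₁·B/P)/ln(1+r₁) ≈ 38.42 → 39 more payments.
Total paid = 41·£48.00 + £20.37 = £1,988.37; interest = £1,988.37 − £1,410.00 = £578.37.

£578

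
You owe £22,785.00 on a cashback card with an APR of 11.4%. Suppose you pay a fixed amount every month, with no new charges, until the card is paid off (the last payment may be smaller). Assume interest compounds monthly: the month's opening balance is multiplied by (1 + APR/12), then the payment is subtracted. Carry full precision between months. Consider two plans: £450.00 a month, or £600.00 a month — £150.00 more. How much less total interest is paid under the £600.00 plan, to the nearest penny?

Monthly rate r = 11.4%/12 = 0.95% = 0.0095.
At £450.00/mo: n = ⌈−ln(1 − rB₀/P)/ln(1+r)⌉ = 70 payments (last £166.00); total interest = total paid − £22,785.00 = £8,431.00.
At £600.00/mo: 48 payments (last £196.50); total interest £5,611.50.
Interest saved = £8,431.00 − £5,611.50 = £2,819.50.

£2,819.50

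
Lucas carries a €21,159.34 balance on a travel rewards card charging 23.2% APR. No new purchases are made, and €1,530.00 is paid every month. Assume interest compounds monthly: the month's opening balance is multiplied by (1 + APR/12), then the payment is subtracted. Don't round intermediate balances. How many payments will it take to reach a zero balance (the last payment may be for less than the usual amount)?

17 payments

Monthly rate r = 23.2%/12 = 1.93333% = 0.0193333.
Recurrence: B ← B·(1+r) − €1,530.00.
Month 1: interest €409.08; balance after payment €20,038.42.
Month 2: interest €387.41; balance after payment €18,895.83.
Closed form: n = −ln(1 − rB₀/P)/ln(1+r) = −ln(0.73263)/ln(1.01933) ≈ 16.247, so the balance reaches zero during payment 17.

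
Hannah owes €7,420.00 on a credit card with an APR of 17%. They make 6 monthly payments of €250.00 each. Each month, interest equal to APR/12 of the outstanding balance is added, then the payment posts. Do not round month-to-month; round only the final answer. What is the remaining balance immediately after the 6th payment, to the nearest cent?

€6,519.32

Monthly rate r = 17%/12 = 1.41667% = 0.0141667.
Each month: B ← B·(1+r) − €250.00.
Month 1: interest €105.12; balance after payment €7,275.12.
Month 2: interest €103.06; balance after payment €7,128.18.
Month 3: interest €100.98; balance after payment €6,979.16.
Month 4: interest €98.87; balance after payment €6,828.03.
Month 5: interest €96.73; balance after payment €6,674.77.
Month 6: interest €94.56; balance after payment €6,519.32.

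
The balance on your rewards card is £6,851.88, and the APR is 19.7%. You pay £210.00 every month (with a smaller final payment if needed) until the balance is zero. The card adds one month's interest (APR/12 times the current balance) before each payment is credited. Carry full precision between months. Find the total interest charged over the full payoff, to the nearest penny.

Monthly rate r = 19.7%/12 = 1.64167% = 0.0164167.
Payoff takes n = ⌈−ln(1 − rB₀/P)/ln(1+r)⌉ = ⌈47.110⌉ = 48 payments; the last is £23.16.
Total paid = 47·£210.00 + £23.16 = £9,893.16.
Total interest = total paid − principal = £9,893.16 − £6,851.88 = £3,041.28.

£3,041.28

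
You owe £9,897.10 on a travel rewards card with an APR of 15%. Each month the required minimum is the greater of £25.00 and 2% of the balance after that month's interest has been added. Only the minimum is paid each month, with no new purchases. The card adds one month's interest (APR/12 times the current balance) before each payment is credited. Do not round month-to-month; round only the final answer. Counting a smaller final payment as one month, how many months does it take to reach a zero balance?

345 months

Monthly rate r = 15%/12 = 1.25% = 0.0125.
While 2% of the post-interest balance exceeds £25.00, each month B ← (B·(1+r))·(1 − 0.02), i.e. B shrinks by the factor (1+r)·0.98 = 0.99225.
This holds for months 1–268. Entering month 269 the balance is £1,230.17; 2% of the post-interest balance is now below £25.00, so the flat £25.00 minimum applies from here.
From month 269 a fixed £25.00 at rate r clears £1,230.17 in 77 more payments. Total: 268 + 77 = 345 months.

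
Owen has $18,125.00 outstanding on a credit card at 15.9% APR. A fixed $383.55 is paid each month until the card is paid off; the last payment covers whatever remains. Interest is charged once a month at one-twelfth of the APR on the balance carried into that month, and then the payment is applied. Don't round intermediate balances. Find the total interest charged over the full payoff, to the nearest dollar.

$10,544

Monthly rate r = 15.9%/12 = 1.325% = 0.01325.
Payoff takes n = ⌈−ln(1 − rB₀/P)/ln(1+r)⌉ = ⌈74.746⌉ = 75 payments; the last is $286.46.
Total paid = 74·$383.55 + $286.46 = $28,669.16.
Total interest = total paid − principal = $28,669.16 − $18,125.00 = $10,544.16.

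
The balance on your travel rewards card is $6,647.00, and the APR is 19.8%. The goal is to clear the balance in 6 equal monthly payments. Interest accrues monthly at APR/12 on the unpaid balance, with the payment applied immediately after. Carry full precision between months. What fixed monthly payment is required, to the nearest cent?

$1,172.68

Monthly rate r = 19.8%/12 = 1.65% = 0.0165.
Level-payment amortization: P = B₀·r / (1 − (1+r)^(−n)) = 6647.00·0.0165 / (1 − 1.0165^(−6)).
Denominator 1 − (1+r)^(−6) = 0.093525269.
P = 109.675 / 0.093525269 ≈ 1172.68.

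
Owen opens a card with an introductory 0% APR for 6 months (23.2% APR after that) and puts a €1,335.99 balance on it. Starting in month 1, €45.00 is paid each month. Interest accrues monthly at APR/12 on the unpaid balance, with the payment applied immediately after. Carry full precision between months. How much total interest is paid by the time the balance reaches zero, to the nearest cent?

€373.29

Promo months 1–6 at r₀ = 0%/12 = 0; months 7+ at r₁ = 23.2%/12 = 0.0193333.
After month 6 (no interest yet): B = €1,335.99 − 6·€45.00 = €1,065.99.
Then at r₁ with €45.00/mo: n₂ = −ln(1 − r₁·B/P)/ln(1+r₁) ≈ 31.98 → 32 more payments.
Total paid = 37·€45.00 + €44.28 = €1,709.28; interest = €1,709.28 − €1,335.99 = €373.29.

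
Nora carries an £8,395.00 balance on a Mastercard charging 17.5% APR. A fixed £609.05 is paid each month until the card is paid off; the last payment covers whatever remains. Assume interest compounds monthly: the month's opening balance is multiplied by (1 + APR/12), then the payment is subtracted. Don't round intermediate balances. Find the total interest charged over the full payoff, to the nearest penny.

Monthly rate r = 17.5%/12 = 1.45833% = 0.0145833.
Payoff takes n = ⌈−ln(1 − rB₀/P)/ln(1+r)⌉ = ⌈15.500⌉ = 16 payments; the last is £305.69.
Total paid = 15·£609.05 + £305.69 = £9,441.44.
Total interest = total paid − principal = £9,441.44 − £8,395.00 = £1,046.44.

£1,046.44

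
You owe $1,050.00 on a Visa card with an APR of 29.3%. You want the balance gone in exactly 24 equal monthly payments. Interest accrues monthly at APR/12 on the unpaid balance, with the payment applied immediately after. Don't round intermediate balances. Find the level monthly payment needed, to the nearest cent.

Monthly rate r = 29.3%/12 = 2.44167% = 0.0244167.
Level-payment amortization: P = B₀·r / (1 − (1+r)^(−n)) = 1050.00·0.0244167 / (1 − 1.02442^(−24)).
Denominator 1 − (1+r)^(−24) = 0.439519192.
P = 25.6375 / 0.439519192 ≈ 58.33.

$58.33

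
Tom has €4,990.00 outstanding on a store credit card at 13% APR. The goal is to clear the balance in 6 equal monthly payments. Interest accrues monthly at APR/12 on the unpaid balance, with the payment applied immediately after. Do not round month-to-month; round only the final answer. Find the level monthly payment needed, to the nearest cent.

€863.48

Monthly rate r = 13%/12 = 1.08333% = 0.0108333.
Level-payment amortization: P = B₀·r / (1 − (1+r)^(−n)) = 4990.00·0.0108333 / (1 − 1.01083^(−6)).
Denominator 1 − (1+r)^(−6) = 0.0626049171.
P = 54.0583 / 0.0626049171 ≈ 863.48.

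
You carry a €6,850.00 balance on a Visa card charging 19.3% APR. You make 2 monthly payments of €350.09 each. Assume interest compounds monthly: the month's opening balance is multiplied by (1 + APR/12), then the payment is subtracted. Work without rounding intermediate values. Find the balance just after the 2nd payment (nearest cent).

€6,366.30

Monthly rate r = 19.3%/12 = 1.60833% = 0.0160833.
Each month: B ← B·(1+r) − €350.09.
Month 1: interest €110.17; balance after payment €6,610.08.
Month 2: interest €106.31; balance after payment €6,366.30.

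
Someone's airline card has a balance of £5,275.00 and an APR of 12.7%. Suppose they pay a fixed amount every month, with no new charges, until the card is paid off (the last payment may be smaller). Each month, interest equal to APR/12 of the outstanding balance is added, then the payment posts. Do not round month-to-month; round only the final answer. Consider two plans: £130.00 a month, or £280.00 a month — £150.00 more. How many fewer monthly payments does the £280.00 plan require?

32 fewer payments

Monthly rate r = 12.7%/12 = 1.05833% = 0.0105833.
At £130.00/mo: n = ⌈−ln(1 − rB₀/P)/ln(1+r)⌉ = 54 payments (last £39.24); total interest = total paid − £5,275.00 = £1,654.24.
At £280.00/mo: 22 payments (last £34.46); total interest £639.46.
Payments saved = 54 − 22 = 32.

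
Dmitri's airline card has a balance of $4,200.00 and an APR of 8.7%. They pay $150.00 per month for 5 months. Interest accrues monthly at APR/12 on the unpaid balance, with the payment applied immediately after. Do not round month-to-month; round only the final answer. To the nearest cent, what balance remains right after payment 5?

$3,593.52

Monthly rate r = 8.7%/12 = 0.725% = 0.00725.
Each month: B ← B·(1+r) − $150.00.
Month 1: interest $30.45; balance after payment $4,080.45.
Month 2: interest $29.58; balance after payment $3,960.03.
Month 3: interest $28.71; balance after payment $3,838.74.
Month 4: interest $27.83; balance after payment $3,716.57.
Month 5: interest $26.95; balance after payment $3,593.52.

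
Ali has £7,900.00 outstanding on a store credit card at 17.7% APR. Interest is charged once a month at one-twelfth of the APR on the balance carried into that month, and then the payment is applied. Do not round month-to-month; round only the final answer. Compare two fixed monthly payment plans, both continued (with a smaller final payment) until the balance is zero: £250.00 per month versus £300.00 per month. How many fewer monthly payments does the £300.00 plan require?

9 fewer payments

Monthly rate r = 17.7%/12 = 1.475% = 0.01475.
At £250.00/mo: n = ⌈−ln(1 − rB₀/P)/ln(1+r)⌉ = 43 payments (last £214.86); total interest = total paid − £7,900.00 = £2,814.86.
At £300.00/mo: 34 payments (last £174.87); total interest £2,174.87.
Payments saved = 43 − 34 = 9.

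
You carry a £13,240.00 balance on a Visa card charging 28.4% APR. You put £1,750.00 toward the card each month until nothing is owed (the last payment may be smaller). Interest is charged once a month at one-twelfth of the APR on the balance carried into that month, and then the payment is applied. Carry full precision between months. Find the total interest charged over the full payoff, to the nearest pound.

Monthly rate r = 28.4%/12 = 2.36667% = 0.0236667.
Payoff takes n = ⌈−ln(1 − rB₀/P)/ln(1+r)⌉ = ⌈8.435⌉ = 9 payments; the last is £766.04.
Total paid = 8·£1,750.00 + £766.04 = £14,766.04.
Total interest = total paid − principal = £14,766.04 − £13,240.00 = £1,526.04.

£1,526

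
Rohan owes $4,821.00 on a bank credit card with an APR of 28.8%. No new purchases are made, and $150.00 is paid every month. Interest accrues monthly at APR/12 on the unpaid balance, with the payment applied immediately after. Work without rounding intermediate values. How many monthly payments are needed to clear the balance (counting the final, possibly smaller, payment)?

63 months

Monthly rate r = 28.8%/12 = 2.4% = 0.024.
Recurrence: B ← B·(1+r) − $150.00.
Month 1: interest $115.70; balance after payment $4,786.70.
Month 2: interest $114.88; balance after payment $4,751.58.
Closed form: n = −ln(1 − rB₀/P)/ln(1+r) = −ln(0.22864)/ln(1.024) ≈ 62.218, so the balance reaches zero during payment 63.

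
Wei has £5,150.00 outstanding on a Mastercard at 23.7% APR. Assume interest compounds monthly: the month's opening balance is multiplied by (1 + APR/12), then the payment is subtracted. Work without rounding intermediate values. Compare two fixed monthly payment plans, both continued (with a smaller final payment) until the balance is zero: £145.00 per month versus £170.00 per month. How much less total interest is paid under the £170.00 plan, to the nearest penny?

Monthly rate r = 23.7%/12 = 1.975% = 0.01975.
At £145.00/mo: n = ⌈−ln(1 − rB₀/P)/ln(1+r)⌉ = 62 payments (last £117.82); total interest = total paid − £5,150.00 = £3,812.82.
At £170.00/mo: 47 payments (last £108.40); total interest £2,778.40.
Interest saved = £3,812.82 − £2,778.40 = £1,034.42.

£1,034.42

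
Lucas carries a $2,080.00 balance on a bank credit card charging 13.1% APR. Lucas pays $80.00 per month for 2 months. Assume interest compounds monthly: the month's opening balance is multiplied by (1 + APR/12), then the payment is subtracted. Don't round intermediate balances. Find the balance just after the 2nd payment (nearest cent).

$1,964.79

Monthly rate r = 13.1%/12 = 1.09167% = 0.0109167.
Each month: B ← B·(1+r) − $80.00.
Month 1: interest $22.71; balance after payment $2,022.71.
Month 2: interest $22.08; balance after payment $1,964.79.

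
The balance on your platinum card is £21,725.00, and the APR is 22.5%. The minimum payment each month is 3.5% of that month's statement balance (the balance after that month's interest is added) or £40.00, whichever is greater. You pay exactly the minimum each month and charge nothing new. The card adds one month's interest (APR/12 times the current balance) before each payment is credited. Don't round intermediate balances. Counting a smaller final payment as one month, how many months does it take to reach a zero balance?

214 months

Monthly rate r = 22.5%/12 = 1.875% = 0.01875.
While 3.5% of the post-interest balance exceeds £40.00, each month B ← (B·(1+r))·(1 − 0.035), i.e. B shrinks by the factor (1+r)·0.965 = 0.98309.
This holds for months 1–174. Entering month 175 the balance is £1,118.09; 3.5% of the post-interest balance is now below £40.00, so the flat £40.00 minimum applies from here.
From month 175 a fixed £40.00 at rate r clears £1,118.09 in 40 more payments. Total: 174 + 40 = 214 months.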